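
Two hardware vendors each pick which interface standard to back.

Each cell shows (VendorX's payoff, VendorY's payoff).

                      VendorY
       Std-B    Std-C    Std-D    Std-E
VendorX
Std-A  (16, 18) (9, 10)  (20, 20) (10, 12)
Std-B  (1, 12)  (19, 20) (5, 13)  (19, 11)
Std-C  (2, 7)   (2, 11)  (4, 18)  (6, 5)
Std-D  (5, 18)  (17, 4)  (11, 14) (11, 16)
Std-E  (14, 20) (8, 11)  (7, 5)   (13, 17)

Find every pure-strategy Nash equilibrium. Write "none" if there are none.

Pure-strategy Nash equilibria: (Std-A, Std-D), (Std-B, Std-C)

For each player, find the best response to each opponent profile; mutual best responses are the pure NE.
VendorX against Std-B: payoffs 16, 1, 2, 5, 14 → best response Std-A.
VendorX against Std-C: payoffs 9, 19, 2, 17, 8 → best response Std-B.
VendorX against Std-D: payoffs 20, 5, 4, 11, 7 → best response Std-A.
VendorX against Std-E: payoffs 10, 19, 6, 11, 13 → best response Std-B.
VendorY against Std-A: payoffs 18, 10, 20, 12 → best response Std-D.
VendorY against Std-B: payoffs 12, 20, 13, 11 → best response Std-C.
VendorY against Std-C: payoffs 7, 11, 18, 5 → best response Std-D.
VendorY against Std-D: payoffs 18, 4, 14, 16 → best response Std-B.
VendorY against Std-E: payoffs 20, 11, 5, 17 → best response Std-B.
Mutual best responses: (Std-A, Std-D); (Std-B, Std-C).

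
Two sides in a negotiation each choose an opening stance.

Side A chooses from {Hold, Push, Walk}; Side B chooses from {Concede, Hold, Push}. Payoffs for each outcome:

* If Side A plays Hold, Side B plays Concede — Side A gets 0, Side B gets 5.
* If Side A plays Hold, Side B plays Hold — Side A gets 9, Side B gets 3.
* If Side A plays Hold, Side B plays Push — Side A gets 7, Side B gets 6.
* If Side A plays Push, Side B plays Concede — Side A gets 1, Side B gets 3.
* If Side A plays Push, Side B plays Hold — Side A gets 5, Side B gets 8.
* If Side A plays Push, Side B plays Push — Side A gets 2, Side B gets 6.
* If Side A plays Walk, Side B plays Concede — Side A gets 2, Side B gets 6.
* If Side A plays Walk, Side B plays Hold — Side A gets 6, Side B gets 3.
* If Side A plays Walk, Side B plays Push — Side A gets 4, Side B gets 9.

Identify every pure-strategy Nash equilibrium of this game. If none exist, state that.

Side A against Concede: payoffs 0, 1, 2 → best response Walk.
Side A against Hold: payoffs 9, 5, 6 → best response Hold.
Side A against Push: payoffs 7, 2, 4 → best response Hold.
Side B against Hold: payoffs 5, 3, 6 → best response Push.
Side B against Push: payoffs 3, 8, 6 → best response Hold.
Side B against Walk: payoffs 6, 3, 9 → best response Push.
Mutual best responses: (Hold, Push).

The unique pure-strategy Nash equilibrium is (Hold, Push).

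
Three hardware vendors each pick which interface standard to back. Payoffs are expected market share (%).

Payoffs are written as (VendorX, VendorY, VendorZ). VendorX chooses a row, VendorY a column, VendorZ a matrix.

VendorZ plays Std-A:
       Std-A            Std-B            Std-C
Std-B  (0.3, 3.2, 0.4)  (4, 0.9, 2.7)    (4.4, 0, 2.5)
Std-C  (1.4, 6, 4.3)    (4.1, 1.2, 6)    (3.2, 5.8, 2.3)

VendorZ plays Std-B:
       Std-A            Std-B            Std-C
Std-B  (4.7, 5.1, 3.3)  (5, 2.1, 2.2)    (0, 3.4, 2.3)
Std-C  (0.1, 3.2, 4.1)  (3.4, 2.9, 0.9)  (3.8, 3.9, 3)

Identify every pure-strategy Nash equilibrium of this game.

Pure-strategy Nash equilibria: (Std-B, Std-A, Std-B) and (Std-C, Std-A, Std-A) and (Std-C, Std-C, Std-B)

VendorX against (Std-A, Std-A): payoffs 0.3, 1.4 → best response Std-C.
VendorX against (Std-A, Std-B): payoffs 4.7, 0.1 → best response Std-B.
VendorX against (Std-B, Std-A): payoffs 4, 4.1 → best response Std-C.
VendorX against (Std-B, Std-B): payoffs 5, 3.4 → best response Std-B.
VendorX against (Std-C, Std-A): payoffs 4.4, 3.2 → best response Std-B.
VendorX against (Std-C, Std-B): payoffs 0, 3.8 → best response Std-C.
VendorY against (Std-B, Std-A): payoffs 3.2, 0.9, 0 → best response Std-A.
VendorY against (Std-B, Std-B): payoffs 5.1, 2.1, 3.4 → best response Std-A.
VendorY against (Std-C, Std-A): payoffs 6, 1.2, 5.8 → best response Std-A.
VendorY against (Std-C, Std-B): payoffs 3.2, 2.9, 3.9 → best response Std-C.
VendorZ against (Std-B, Std-A): payoffs 0.4, 3.3 → best response Std-B.
VendorZ against (Std-B, Std-B): payoffs 2.7, 2.2 → best response Std-A.
VendorZ against (Std-B, Std-C): payoffs 2.5, 2.3 → best response Std-A.
VendorZ against (Std-C, Std-A): payoffs 4.3, 4.1 → best response Std-A.
VendorZ against (Std-C, Std-B): payoffs 6, 0.9 → best response Std-A.
VendorZ against (Std-C, Std-C): payoffs 2.3, 3 → best response Std-B.
Mutual best responses: (Std-B, Std-A, Std-B); (Std-C, Std-A, Std-A); (Std-C, Std-C, Std-B).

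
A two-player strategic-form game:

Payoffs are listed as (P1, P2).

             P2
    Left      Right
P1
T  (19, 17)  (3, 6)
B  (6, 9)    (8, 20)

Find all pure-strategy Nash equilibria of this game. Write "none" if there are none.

P1 against Left: payoffs 19, 6 → best response T.
P1 against Right: payoffs 3, 8 → best response B.
P2 against T: payoffs 17, 6 → best response Left.
P2 against B: payoffs 9, 20 → best response Right.
Mutual best responses: (T, Left); (B, Right).

(T, Left); (B, Right)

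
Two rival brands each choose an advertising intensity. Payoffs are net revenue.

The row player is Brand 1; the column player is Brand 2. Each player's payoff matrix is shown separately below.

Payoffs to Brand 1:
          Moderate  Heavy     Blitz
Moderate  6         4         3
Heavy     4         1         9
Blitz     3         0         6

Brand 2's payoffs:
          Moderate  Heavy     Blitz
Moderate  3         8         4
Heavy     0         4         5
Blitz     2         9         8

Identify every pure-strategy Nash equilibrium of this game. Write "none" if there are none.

(Moderate, Moderate): Brand 2 can switch to Heavy (3 → 8). Not NE.
(Moderate, Heavy): Brand 1 gets 4, best alternative 1; Brand 2 gets 8, best alternative 4. No profitable deviation — NE.
(Moderate, Blitz): Brand 1 can switch to Heavy (3 → 9). Not NE.
(Heavy, Moderate): Brand 1 can switch to Moderate (4 → 6). Not NE.
(Heavy, Heavy): Brand 1 can switch to Moderate (1 → 4). Not NE.
(Heavy, Blitz): Brand 1 gets 9, best alternative 6; Brand 2 gets 5, best alternative 4. No profitable deviation — NE.
(Blitz, Moderate): Brand 1 can switch to Moderate (3 → 6). Not NE.
(Blitz, Heavy): Brand 1 can switch to Moderate (0 → 4). Not NE.
(Blitz, Blitz): Brand 1 can switch to Heavy (6 → 9). Not NE.

Pure-strategy Nash equilibria: (Moderate, Heavy) and (Heavy, Blitz)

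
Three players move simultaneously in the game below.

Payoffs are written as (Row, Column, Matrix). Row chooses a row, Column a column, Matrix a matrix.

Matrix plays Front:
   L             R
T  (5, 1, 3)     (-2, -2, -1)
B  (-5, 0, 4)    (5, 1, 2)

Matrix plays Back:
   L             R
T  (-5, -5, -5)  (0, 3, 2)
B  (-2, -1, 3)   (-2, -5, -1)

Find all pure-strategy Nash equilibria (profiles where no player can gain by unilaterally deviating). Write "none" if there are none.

Pure-strategy Nash equilibria: (T, L, Front); (T, R, Back); (B, R, Front)

Row against (L, Front): payoffs 5, -5 → best response T.
Row against (L, Back): payoffs -5, -2 → best response B.
Row against (R, Front): payoffs -2, 5 → best response B.
Row against (R, Back): payoffs 0, -2 → best response T.
Column against (T, Front): payoffs 1, -2 → best response L.
Column against (T, Back): payoffs -5, 3 → best response R.
Column against (B, Front): payoffs 0, 1 → best response R.
Column against (B, Back): payoffs -1, -5 → best response L.
Matrix against (T, L): payoffs 3, -5 → best response Front.
Matrix against (T, R): payoffs -1, 2 → best response Back.
Matrix against (B, L): payoffs 4, 3 → best response Front.
Matrix against (B, R): payoffs 2, -1 → best response Front.
Mutual best responses: (T, L, Front); (T, R, Back); (B, R, Front).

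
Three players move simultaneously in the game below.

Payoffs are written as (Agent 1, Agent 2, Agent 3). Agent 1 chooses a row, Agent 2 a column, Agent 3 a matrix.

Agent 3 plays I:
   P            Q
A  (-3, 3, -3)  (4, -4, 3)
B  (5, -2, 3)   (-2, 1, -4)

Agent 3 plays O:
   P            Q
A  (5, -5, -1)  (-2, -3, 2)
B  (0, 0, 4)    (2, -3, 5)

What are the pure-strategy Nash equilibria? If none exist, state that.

There is no pure-strategy Nash equilibrium.

(A, P, I): Agent 1 can switch to B (-3 → 5). Not NE.
(A, P, O): Agent 2 can switch to Q (-5 → -3). Not NE.
(A, Q, I): Agent 2 can switch to P (-4 → 3). Not NE.
(A, Q, O): Agent 1 can switch to B (-2 → 2). Not NE.
(B, P, I): Agent 2 can switch to Q (-2 → 1). Not NE.
(B, P, O): Agent 1 can switch to A (0 → 5). Not NE.
(The remaining 2 profiles each have a profitable deviation by the same check.)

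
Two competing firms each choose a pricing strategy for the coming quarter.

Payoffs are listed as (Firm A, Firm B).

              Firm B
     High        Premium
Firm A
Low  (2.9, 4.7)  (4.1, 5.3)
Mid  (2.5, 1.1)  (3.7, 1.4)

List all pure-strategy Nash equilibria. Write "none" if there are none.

Pure NE: (Low, Premium)

For each player, find the best response to each opponent profile; mutual best responses are the pure NE.
Firm A against High: payoffs 2.9, 2.5 → best response Low.
Firm A against Premium: payoffs 4.1, 3.7 → best response Low.
Firm B against Low: payoffs 4.7, 5.3 → best response Premium.
Firm B against Mid: payoffs 1.1, 1.4 → best response Premium.
Mutual best responses: (Low, Premium).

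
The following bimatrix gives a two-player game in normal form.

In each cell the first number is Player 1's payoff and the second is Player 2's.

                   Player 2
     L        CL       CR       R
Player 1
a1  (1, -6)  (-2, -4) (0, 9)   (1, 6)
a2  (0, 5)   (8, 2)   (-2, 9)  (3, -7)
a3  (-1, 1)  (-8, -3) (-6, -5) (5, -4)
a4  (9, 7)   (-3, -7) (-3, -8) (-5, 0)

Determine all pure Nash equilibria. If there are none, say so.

The pure Nash equilibria are (a1, CR) and (a4, L).

Player 1 against L: payoffs 1, 0, -1, 9 → best response a4.
Player 1 against CL: payoffs -2, 8, -8, -3 → best response a2.
Player 1 against CR: payoffs 0, -2, -6, -3 → best response a1.
Player 1 against R: payoffs 1, 3, 5, -5 → best response a3.
Player 2 against a1: payoffs -6, -4, 9, 6 → best response CR.
Player 2 against a2: payoffs 5, 2, 9, -7 → best response CR.
Player 2 against a3: payoffs 1, -3, -5, -4 → best response L.
Player 2 against a4: payoffs 7, -7, -8, 0 → best response L.
Mutual best responses: (a1, CR); (a4, L).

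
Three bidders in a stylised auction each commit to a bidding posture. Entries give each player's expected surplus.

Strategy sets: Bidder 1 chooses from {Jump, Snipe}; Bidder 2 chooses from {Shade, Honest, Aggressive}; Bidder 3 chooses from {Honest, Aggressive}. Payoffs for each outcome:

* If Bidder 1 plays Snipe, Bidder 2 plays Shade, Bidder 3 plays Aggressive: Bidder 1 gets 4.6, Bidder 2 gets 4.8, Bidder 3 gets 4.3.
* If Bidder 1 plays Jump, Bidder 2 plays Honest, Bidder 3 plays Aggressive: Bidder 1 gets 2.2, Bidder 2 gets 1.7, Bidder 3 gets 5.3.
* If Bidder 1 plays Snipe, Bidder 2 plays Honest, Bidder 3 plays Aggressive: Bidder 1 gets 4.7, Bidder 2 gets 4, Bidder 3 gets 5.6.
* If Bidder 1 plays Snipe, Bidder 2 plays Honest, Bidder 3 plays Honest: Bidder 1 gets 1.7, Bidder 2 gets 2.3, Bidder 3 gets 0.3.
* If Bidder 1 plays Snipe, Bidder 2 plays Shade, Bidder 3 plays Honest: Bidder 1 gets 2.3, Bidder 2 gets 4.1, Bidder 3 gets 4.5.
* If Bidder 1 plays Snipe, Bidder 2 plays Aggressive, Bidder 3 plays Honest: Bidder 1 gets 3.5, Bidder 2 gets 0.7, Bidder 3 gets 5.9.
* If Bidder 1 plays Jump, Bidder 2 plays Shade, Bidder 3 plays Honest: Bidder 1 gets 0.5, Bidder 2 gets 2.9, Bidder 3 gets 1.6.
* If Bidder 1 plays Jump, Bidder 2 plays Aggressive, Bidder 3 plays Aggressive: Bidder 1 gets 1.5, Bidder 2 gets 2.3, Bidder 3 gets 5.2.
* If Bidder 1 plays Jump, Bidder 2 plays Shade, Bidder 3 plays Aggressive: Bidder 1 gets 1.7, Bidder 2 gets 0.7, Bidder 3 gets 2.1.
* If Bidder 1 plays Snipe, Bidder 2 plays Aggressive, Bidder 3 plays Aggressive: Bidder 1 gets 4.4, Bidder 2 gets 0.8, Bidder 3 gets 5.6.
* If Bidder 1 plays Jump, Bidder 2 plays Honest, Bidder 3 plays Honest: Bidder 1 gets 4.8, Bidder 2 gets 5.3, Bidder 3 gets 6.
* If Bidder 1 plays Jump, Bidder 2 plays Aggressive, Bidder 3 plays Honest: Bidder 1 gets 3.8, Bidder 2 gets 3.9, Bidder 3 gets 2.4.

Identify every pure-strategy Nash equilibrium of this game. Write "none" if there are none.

(Jump, Shade, Honest): Bidder 1 can switch to Snipe (0.5 → 2.3). Not NE.
(Jump, Shade, Aggressive): Bidder 1 can switch to Snipe (1.7 → 4.6). Not NE.
(Jump, Honest, Honest): Bidder 1 gets 4.8, best alternative 1.7; Bidder 2 gets 5.3, best alternative 3.9; Bidder 3 gets 6, best alternative 5.3. No profitable deviation — NE.
(Jump, Honest, Aggressive): Bidder 1 can switch to Snipe (2.2 → 4.7). Not NE.
(Jump, Aggressive, Honest): Bidder 2 can switch to Honest (3.9 → 5.3). Not NE.
(Jump, Aggressive, Aggressive): Bidder 1 can switch to Snipe (1.5 → 4.4). Not NE.
(Snipe, Shade, Honest): Bidder 1 gets 2.3, best alternative 0.5; Bidder 2 gets 4.1, best alternative 2.3; Bidder 3 gets 4.5, best alternative 4.3. No profitable deviation — NE.
(Snipe, Shade, Aggressive): Bidder 3 can switch to Honest (4.3 → 4.5). Not NE.
(Snipe, Honest, Honest): Bidder 1 can switch to Jump (1.7 → 4.8). Not NE.
(Snipe, Honest, Aggressive): Bidder 2 can switch to Shade (4 → 4.8). Not NE.
(Snipe, Aggressive, Honest): Bidder 1 can switch to Jump (3.5 → 3.8). Not NE.
(Snipe, Aggressive, Aggressive): Bidder 2 can switch to Shade (0.8 → 4.8). Not NE.

Pure-strategy Nash equilibria: (Jump, Honest, Honest); (Snipe, Shade, Honest)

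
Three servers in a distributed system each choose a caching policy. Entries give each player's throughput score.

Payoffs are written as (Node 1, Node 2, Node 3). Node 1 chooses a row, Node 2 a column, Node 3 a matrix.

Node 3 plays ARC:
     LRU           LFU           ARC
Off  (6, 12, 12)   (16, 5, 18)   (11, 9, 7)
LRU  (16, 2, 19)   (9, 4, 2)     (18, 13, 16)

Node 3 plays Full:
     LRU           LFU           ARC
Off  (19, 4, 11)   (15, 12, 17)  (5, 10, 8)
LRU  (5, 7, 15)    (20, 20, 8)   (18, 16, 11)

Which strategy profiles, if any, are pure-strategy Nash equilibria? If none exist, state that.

Pure-strategy Nash equilibria: (LRU, LFU, Full), (LRU, ARC, ARC)

(Off, LRU, ARC): Node 1 can switch to LRU (6 → 16). Not NE.
(Off, LRU, Full): Node 2 can switch to LFU (4 → 12). Not NE.
(Off, LFU, ARC): Node 2 can switch to LRU (5 → 12). Not NE.
(Off, LFU, Full): Node 1 can switch to LRU (15 → 20). Not NE.
(Off, ARC, ARC): Node 1 can switch to LRU (11 → 18). Not NE.
(Off, ARC, Full): Node 1 can switch to LRU (5 → 18). Not NE.
(LRU, LRU, ARC): Node 2 can switch to LFU (2 → 4). Not NE.
(LRU, LRU, Full): Node 1 can switch to Off (5 → 19). Not NE.
(LRU, LFU, Full): Node 1 gets 20, best alternative 15; Node 2 gets 20, best alternative 16; Node 3 gets 8, best alternative 2. No profitable deviation — NE.
(LRU, ARC, ARC): Node 1 gets 18, best alternative 11; Node 2 gets 13, best alternative 4; Node 3 gets 16, best alternative 11. No profitable deviation — NE.
(The remaining 2 profiles each have a profitable deviation by the same check.)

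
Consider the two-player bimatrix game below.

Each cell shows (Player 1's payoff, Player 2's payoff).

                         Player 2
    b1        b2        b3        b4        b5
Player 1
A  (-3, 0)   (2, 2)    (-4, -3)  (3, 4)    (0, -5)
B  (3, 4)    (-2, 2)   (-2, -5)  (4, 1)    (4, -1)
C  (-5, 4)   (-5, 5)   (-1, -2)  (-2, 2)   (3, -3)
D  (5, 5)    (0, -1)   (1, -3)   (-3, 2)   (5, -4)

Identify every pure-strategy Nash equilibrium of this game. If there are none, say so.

Pure NE: (D, b1)

Player 1 against b1: payoffs -3, 3, -5, 5 → best response D.
Player 1 against b2: payoffs 2, -2, -5, 0 → best response A.
Player 1 against b3: payoffs -4, -2, -1, 1 → best response D.
Player 1 against b4: payoffs 3, 4, -2, -3 → best response B.
Player 1 against b5: payoffs 0, 4, 3, 5 → best response D.
Player 2 against A: payoffs 0, 2, -3, 4, -5 → best response b4.
Player 2 against B: payoffs 4, 2, -5, 1, -1 → best response b1.
Player 2 against C: payoffs 4, 5, -2, 2, -3 → best response b2.
Player 2 against D: payoffs 5, -1, -3, 2, -4 → best response b1.
Mutual best responses: (D, b1).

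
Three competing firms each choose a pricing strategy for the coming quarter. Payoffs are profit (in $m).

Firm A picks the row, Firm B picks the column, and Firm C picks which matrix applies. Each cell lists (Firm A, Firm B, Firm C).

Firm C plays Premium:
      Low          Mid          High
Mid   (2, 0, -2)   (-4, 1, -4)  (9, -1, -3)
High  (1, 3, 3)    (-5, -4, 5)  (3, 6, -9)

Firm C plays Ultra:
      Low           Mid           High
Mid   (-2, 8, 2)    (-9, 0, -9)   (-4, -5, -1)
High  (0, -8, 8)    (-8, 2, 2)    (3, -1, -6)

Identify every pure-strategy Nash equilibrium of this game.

The unique pure-strategy Nash equilibrium is (Mid, Mid, Premium).

For each strategy profile, look for a profitable unilateral deviation.
(Mid, Low, Premium): Firm B can switch to Mid (0 → 1). Not NE.
(Mid, Low, Ultra): Firm A can switch to High (-2 → 0). Not NE.
(Mid, Mid, Premium): Firm A gets -4, best alternative -5; Firm B gets 1, best alternative 0; Firm C gets -4, best alternative -9. No profitable deviation — NE.
(Mid, Mid, Ultra): Firm A can switch to High (-9 → -8). Not NE.
(Mid, High, Premium): Firm B can switch to Low (-1 → 0). Not NE.
(Mid, High, Ultra): Firm A can switch to High (-4 → 3). Not NE.
(High, Low, Premium): Firm A can switch to Mid (1 → 2). Not NE.
(The remaining 5 profiles each have a profitable deviation by the same check.)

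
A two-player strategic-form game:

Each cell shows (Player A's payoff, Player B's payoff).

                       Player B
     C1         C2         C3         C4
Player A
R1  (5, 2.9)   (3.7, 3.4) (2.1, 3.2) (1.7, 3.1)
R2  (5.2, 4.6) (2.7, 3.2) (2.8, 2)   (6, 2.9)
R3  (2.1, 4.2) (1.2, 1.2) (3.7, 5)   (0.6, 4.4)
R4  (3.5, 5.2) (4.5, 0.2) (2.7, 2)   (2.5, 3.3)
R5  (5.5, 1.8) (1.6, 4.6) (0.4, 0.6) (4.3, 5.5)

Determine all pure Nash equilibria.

(R3, C3)

(R1, C1): Player A can switch to R2 (5 → 5.2). Not NE.
(R1, C2): Player A can switch to R4 (3.7 → 4.5). Not NE.
(R1, C3): Player A can switch to R2 (2.1 → 2.8). Not NE.
(R1, C4): Player A can switch to R2 (1.7 → 6). Not NE.
(R2, C1): Player A can switch to R5 (5.2 → 5.5). Not NE.
(R2, C2): Player A can switch to R1 (2.7 → 3.7). Not NE.
(R3, C3): Player A gets 3.7, best alternative 2.8; Player B gets 5, best alternative 4.4. No profitable deviation — NE.
(The remaining 13 profiles each have a profitable deviation by the same check.)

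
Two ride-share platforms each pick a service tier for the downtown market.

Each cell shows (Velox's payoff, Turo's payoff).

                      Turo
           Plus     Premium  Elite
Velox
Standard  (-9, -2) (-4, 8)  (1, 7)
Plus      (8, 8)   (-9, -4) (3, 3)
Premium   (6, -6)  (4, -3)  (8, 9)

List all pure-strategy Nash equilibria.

Check each profile: it is a Nash equilibrium iff no player can strictly gain by switching unilaterally.
(Standard, Plus): Velox can switch to Plus (-9 → 8). Not NE.
(Standard, Premium): Velox can switch to Premium (-4 → 4). Not NE.
(Standard, Elite): Velox can switch to Plus (1 → 3). Not NE.
(Plus, Plus): Velox gets 8, best alternative 6; Turo gets 8, best alternative 3. No profitable deviation — NE.
(Plus, Premium): Velox can switch to Standard (-9 → -4). Not NE.
(Plus, Elite): Velox can switch to Premium (3 → 8). Not NE.
(Premium, Plus): Velox can switch to Plus (6 → 8). Not NE.
(Premium, Premium): Turo can switch to Elite (-3 → 9). Not NE.
(Premium, Elite): Velox gets 8, best alternative 3; Turo gets 9, best alternative -3. No profitable deviation — NE.

The pure Nash equilibria are (Plus, Plus); (Premium, Elite).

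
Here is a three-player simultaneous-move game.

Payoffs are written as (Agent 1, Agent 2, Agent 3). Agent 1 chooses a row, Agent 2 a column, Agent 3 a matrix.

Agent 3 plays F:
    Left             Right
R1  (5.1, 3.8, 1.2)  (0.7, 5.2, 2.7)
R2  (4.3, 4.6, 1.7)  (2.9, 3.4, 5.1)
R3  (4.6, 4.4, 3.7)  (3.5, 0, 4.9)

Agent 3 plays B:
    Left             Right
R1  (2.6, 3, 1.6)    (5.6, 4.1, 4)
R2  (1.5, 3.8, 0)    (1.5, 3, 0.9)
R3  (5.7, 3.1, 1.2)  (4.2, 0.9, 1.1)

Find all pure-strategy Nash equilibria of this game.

The unique pure-strategy Nash equilibrium is (R1, Right, B).

Agent 1 against (Left, F): payoffs 5.1, 4.3, 4.6 → best response R1.
Agent 1 against (Left, B): payoffs 2.6, 1.5, 5.7 → best response R3.
Agent 1 against (Right, F): payoffs 0.7, 2.9, 3.5 → best response R3.
Agent 1 against (Right, B): payoffs 5.6, 1.5, 4.2 → best response R1.
Agent 2 against (R1, F): payoffs 3.8, 5.2 → best response Right.
Agent 2 against (R1, B): payoffs 3, 4.1 → best response Right.
Agent 2 against (R2, F): payoffs 4.6, 3.4 → best response Left.
Agent 2 against (R2, B): payoffs 3.8, 3 → best response Left.
Agent 2 against (R3, F): payoffs 4.4, 0 → best response Left.
Agent 2 against (R3, B): payoffs 3.1, 0.9 → best response Left.
Agent 3 against (R1, Left): payoffs 1.2, 1.6 → best response B.
Agent 3 against (R1, Right): payoffs 2.7, 4 → best response B.
Agent 3 against (R2, Left): payoffs 1.7, 0 → best response F.
Agent 3 against (R2, Right): payoffs 5.1, 0.9 → best response F.
Agent 3 against (R3, Left): payoffs 3.7, 1.2 → best response F.
Agent 3 against (R3, Right): payoffs 4.9, 1.1 → best response F.
Mutual best responses: (R1, Right, B).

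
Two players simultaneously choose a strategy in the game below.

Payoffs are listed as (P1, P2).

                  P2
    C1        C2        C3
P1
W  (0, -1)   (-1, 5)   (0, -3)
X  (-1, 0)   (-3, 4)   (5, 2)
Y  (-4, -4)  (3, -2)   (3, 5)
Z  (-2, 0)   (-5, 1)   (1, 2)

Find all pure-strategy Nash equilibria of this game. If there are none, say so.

This game has no pure Nash equilibrium.

(W, C1): P2 can switch to C2 (-1 → 5). Not NE.
(W, C2): P1 can switch to Y (-1 → 3). Not NE.
(W, C3): P1 can switch to X (0 → 5). Not NE.
(X, C1): P1 can switch to W (-1 → 0). Not NE.
(X, C2): P1 can switch to W (-3 → -1). Not NE.
(X, C3): P2 can switch to C2 (2 → 4). Not NE.
(Y, C1): P1 can switch to W (-4 → 0). Not NE.
(Y, C2): P2 can switch to C3 (-2 → 5). Not NE.
(Y, C3): P1 can switch to X (3 → 5). Not NE.
(Z, C1): P1 can switch to W (-2 → 0). Not NE.
(The remaining 2 profiles each have a profitable deviation by the same check.)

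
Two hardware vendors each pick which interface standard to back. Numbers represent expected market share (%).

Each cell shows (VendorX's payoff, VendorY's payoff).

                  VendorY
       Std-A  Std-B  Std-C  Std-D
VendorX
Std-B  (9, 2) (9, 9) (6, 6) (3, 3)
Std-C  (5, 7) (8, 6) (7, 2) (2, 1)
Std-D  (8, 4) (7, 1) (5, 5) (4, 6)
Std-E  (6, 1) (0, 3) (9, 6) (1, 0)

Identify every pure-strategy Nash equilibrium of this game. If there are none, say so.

The pure Nash equilibria are (Std-B, Std-B); (Std-D, Std-D); (Std-E, Std-C).

For each player, find the best response to each opponent profile; mutual best responses are the pure NE.
VendorX against Std-A: payoffs 9, 5, 8, 6 → best response Std-B.
VendorX against Std-B: payoffs 9, 8, 7, 0 → best response Std-B.
VendorX against Std-C: payoffs 6, 7, 5, 9 → best response Std-E.
VendorX against Std-D: payoffs 3, 2, 4, 1 → best response Std-D.
VendorY against Std-B: payoffs 2, 9, 6, 3 → best response Std-B.
VendorY against Std-C: payoffs 7, 6, 2, 1 → best response Std-A.
VendorY against Std-D: payoffs 4, 1, 5, 6 → best response Std-D.
VendorY against Std-E: payoffs 1, 3, 6, 0 → best response Std-C.
Mutual best responses: (Std-B, Std-B); (Std-D, Std-D); (Std-E, Std-C).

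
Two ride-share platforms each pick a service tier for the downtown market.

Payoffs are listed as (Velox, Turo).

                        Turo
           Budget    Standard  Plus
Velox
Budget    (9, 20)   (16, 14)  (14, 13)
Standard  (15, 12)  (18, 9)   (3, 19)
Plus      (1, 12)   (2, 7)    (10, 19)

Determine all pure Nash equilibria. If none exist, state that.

This game has no pure Nash equilibrium.

Velox against Budget: payoffs 9, 15, 1 → best response Standard.
Velox against Standard: payoffs 16, 18, 2 → best response Standard.
Velox against Plus: payoffs 14, 3, 10 → best response Budget.
Turo against Budget: payoffs 20, 14, 13 → best response Budget.
Turo against Standard: payoffs 12, 9, 19 → best response Plus.
Turo against Plus: payoffs 12, 7, 19 → best response Plus.
No profile is a mutual best response for all players.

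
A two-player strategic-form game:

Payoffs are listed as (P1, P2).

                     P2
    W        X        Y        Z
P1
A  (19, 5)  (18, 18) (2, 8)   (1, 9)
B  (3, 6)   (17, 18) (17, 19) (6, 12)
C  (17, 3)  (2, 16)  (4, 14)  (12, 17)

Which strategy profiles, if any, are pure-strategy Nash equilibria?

(A, W): P2 can switch to X (5 → 18). Not NE.
(A, X): P1 gets 18, best alternative 17; P2 gets 18, best alternative 9. No profitable deviation — NE.
(A, Y): P1 can switch to B (2 → 17). Not NE.
(A, Z): P1 can switch to B (1 → 6). Not NE.
(B, W): P1 can switch to A (3 → 19). Not NE.
(B, X): P1 can switch to A (17 → 18). Not NE.
(B, Y): P1 gets 17, best alternative 4; P2 gets 19, best alternative 18. No profitable deviation — NE.
(B, Z): P1 can switch to C (6 → 12). Not NE.
(C, Z): P1 gets 12, best alternative 6; P2 gets 17, best alternative 16. No profitable deviation — NE.
(The remaining 3 profiles each have a profitable deviation by the same check.)

Pure-strategy Nash equilibria: (A, X); (B, Y); (C, Z)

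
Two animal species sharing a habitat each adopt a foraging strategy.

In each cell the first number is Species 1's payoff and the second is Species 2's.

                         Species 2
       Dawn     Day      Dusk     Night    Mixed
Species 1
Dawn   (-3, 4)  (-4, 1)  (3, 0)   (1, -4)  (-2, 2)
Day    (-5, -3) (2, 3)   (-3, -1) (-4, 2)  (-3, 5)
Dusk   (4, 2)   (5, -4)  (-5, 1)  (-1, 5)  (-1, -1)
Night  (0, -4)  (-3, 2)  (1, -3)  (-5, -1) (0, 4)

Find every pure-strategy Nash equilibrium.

(Night, Mixed)

(Dawn, Dawn): Species 1 can switch to Dusk (-3 → 4). Not NE.
(Dawn, Day): Species 1 can switch to Day (-4 → 2). Not NE.
(Dawn, Dusk): Species 2 can switch to Dawn (0 → 4). Not NE.
(Dawn, Night): Species 2 can switch to Dawn (-4 → 4). Not NE.
(Dawn, Mixed): Species 1 can switch to Dusk (-2 → -1). Not NE.
(Day, Dawn): Species 1 can switch to Dawn (-5 → -3). Not NE.
(Day, Day): Species 1 can switch to Dusk (2 → 5). Not NE.
(Day, Dusk): Species 1 can switch to Dawn (-3 → 3). Not NE.
(Night, Mixed): Species 1 gets 0, best alternative -1; Species 2 gets 4, best alternative 2. No profitable deviation — NE.
(The remaining 11 profiles each have a profitable deviation by the same check.)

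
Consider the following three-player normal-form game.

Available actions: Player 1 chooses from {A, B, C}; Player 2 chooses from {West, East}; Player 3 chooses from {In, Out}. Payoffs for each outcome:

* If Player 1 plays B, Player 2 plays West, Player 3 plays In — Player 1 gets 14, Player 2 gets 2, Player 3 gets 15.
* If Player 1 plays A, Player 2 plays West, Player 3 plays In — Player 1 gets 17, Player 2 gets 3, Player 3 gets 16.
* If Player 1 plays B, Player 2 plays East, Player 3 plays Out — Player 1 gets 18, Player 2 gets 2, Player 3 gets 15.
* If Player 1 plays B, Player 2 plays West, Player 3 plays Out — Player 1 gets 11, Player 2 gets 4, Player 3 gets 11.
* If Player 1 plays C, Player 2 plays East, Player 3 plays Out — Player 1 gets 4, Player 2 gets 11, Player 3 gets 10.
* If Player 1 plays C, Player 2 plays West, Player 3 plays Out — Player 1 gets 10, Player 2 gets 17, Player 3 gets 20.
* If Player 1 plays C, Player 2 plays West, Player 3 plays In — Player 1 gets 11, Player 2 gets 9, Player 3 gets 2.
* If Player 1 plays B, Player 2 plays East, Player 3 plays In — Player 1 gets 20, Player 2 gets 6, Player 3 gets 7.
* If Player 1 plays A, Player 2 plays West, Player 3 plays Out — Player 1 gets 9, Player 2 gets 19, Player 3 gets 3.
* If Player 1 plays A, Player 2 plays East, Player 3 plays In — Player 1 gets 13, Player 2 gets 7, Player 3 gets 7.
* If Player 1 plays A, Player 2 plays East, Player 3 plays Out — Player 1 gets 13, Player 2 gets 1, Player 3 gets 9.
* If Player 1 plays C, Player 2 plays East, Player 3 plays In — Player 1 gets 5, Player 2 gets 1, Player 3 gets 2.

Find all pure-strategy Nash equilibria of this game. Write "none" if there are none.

Player 1 against (West, In): payoffs 17, 14, 11 → best response A.
Player 1 against (West, Out): payoffs 9, 11, 10 → best response B.
Player 1 against (East, In): payoffs 13, 20, 5 → best response B.
Player 1 against (East, Out): payoffs 13, 18, 4 → best response B.
Player 2 against (A, In): payoffs 3, 7 → best response East.
Player 2 against (A, Out): payoffs 19, 1 → best response West.
Player 2 against (B, In): payoffs 2, 6 → best response East.
Player 2 against (B, Out): payoffs 4, 2 → best response West.
Player 2 against (C, In): payoffs 9, 1 → best response West.
Player 2 against (C, Out): payoffs 17, 11 → best response West.
Player 3 against (A, West): payoffs 16, 3 → best response In.
Player 3 against (A, East): payoffs 7, 9 → best response Out.
Player 3 against (B, West): payoffs 15, 11 → best response In.
Player 3 against (B, East): payoffs 7, 15 → best response Out.
Player 3 against (C, West): payoffs 2, 20 → best response Out.
Player 3 against (C, East): payoffs 2, 10 → best response Out.
No profile is a mutual best response for all players.

No pure-strategy Nash equilibrium.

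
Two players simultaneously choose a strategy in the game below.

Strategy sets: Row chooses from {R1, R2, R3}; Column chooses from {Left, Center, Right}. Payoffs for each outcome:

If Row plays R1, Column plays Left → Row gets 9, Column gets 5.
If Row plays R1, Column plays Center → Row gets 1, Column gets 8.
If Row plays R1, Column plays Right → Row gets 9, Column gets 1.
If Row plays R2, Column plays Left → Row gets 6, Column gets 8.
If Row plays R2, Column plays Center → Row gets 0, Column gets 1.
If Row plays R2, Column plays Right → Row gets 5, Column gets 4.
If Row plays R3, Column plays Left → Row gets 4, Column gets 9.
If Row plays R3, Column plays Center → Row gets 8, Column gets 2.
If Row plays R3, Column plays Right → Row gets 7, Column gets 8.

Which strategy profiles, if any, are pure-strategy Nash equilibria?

Row against Left: payoffs 9, 6, 4 → best response R1.
Row against Center: payoffs 1, 0, 8 → best response R3.
Row against Right: payoffs 9, 5, 7 → best response R1.
Column against R1: payoffs 5, 8, 1 → best response Center.
Column against R2: payoffs 8, 1, 4 → best response Left.
Column against R3: payoffs 9, 2, 8 → best response Left.
No profile is a mutual best response for all players.

none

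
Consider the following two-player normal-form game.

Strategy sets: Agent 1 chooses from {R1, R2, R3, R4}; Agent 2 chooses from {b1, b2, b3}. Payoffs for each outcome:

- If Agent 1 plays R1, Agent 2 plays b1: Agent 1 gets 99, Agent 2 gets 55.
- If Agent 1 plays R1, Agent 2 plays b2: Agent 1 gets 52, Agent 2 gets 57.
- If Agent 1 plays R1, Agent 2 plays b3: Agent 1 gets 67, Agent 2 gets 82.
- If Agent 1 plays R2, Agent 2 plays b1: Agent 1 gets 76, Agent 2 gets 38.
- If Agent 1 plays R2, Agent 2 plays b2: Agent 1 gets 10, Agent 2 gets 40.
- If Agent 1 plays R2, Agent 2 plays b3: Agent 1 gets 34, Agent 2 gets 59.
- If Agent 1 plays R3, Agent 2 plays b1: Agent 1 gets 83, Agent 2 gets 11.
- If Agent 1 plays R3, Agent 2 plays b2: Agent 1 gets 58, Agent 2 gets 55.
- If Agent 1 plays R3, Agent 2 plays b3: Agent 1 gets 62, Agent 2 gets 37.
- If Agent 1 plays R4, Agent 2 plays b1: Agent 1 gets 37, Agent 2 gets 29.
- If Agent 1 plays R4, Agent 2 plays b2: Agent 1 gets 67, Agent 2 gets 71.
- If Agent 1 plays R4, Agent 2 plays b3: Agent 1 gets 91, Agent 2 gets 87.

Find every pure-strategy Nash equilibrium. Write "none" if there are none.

Agent 1 against b1: payoffs 99, 76, 83, 37 → best response R1.
Agent 1 against b2: payoffs 52, 10, 58, 67 → best response R4.
Agent 1 against b3: payoffs 67, 34, 62, 91 → best response R4.
Agent 2 against R1: payoffs 55, 57, 82 → best response b3.
Agent 2 against R2: payoffs 38, 40, 59 → best response b3.
Agent 2 against R3: payoffs 11, 55, 37 → best response b2.
Agent 2 against R4: payoffs 29, 71, 87 → best response b3.
Mutual best responses: (R4, b3).

Pure NE: (R4, b3)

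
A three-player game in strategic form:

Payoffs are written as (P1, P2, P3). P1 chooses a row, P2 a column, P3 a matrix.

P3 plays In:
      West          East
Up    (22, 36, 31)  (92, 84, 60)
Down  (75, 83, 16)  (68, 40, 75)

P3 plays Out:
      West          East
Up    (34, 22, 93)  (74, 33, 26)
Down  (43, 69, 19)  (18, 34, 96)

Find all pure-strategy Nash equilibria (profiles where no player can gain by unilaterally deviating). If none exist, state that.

Pure-strategy Nash equilibria: (Up, East, In), (Down, West, Out)

(Up, West, In): P1 can switch to Down (22 → 75). Not NE.
(Up, West, Out): P1 can switch to Down (34 → 43). Not NE.
(Up, East, In): P1 gets 92, best alternative 68; P2 gets 84, best alternative 36; P3 gets 60, best alternative 26. No profitable deviation — NE.
(Up, East, Out): P3 can switch to In (26 → 60). Not NE.
(Down, West, In): P3 can switch to Out (16 → 19). Not NE.
(Down, West, Out): P1 gets 43, best alternative 34; P2 gets 69, best alternative 34; P3 gets 19, best alternative 16. No profitable deviation — NE.
(Down, East, In): P1 can switch to Up (68 → 92). Not NE.
(Down, East, Out): P1 can switch to Up (18 → 74). Not NE.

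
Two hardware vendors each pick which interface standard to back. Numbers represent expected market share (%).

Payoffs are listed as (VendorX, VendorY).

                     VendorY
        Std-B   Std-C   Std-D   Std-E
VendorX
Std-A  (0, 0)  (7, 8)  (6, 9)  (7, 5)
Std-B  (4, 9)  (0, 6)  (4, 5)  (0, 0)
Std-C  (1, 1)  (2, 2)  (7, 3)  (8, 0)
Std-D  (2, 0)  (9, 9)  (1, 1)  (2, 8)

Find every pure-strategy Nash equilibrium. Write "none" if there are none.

(Std-B, Std-B); (Std-C, Std-D); (Std-D, Std-C)

VendorX against Std-B: payoffs 0, 4, 1, 2 → best response Std-B.
VendorX against Std-C: payoffs 7, 0, 2, 9 → best response Std-D.
VendorX against Std-D: payoffs 6, 4, 7, 1 → best response Std-C.
VendorX against Std-E: payoffs 7, 0, 8, 2 → best response Std-C.
VendorY against Std-A: payoffs 0, 8, 9, 5 → best response Std-D.
VendorY against Std-B: payoffs 9, 6, 5, 0 → best response Std-B.
VendorY against Std-C: payoffs 1, 2, 3, 0 → best response Std-D.
VendorY against Std-D: payoffs 0, 9, 1, 8 → best response Std-C.
Mutual best responses: (Std-B, Std-B); (Std-C, Std-D); (Std-D, Std-C).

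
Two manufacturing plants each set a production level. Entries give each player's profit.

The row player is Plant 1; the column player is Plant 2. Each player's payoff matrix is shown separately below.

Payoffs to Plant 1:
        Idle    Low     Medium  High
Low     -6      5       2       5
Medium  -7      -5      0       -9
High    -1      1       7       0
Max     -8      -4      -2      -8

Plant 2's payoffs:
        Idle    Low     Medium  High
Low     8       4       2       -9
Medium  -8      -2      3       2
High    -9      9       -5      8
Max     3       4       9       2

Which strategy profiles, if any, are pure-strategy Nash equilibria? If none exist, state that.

none

(Low, Idle): Plant 1 can switch to High (-6 → -1). Not NE.
(Low, Low): Plant 2 can switch to Idle (4 → 8). Not NE.
(Low, Medium): Plant 1 can switch to High (2 → 7). Not NE.
(Low, High): Plant 2 can switch to Idle (-9 → 8). Not NE.
(Medium, Idle): Plant 1 can switch to Low (-7 → -6). Not NE.
(Medium, Low): Plant 1 can switch to Low (-5 → 5). Not NE.
(Medium, Medium): Plant 1 can switch to Low (0 → 2). Not NE.
(Medium, High): Plant 1 can switch to Low (-9 → 5). Not NE.
(High, Idle): Plant 2 can switch to Low (-9 → 9). Not NE.
(High, Low): Plant 1 can switch to Low (1 → 5). Not NE.
(The remaining 6 profiles each have a profitable deviation by the same check.)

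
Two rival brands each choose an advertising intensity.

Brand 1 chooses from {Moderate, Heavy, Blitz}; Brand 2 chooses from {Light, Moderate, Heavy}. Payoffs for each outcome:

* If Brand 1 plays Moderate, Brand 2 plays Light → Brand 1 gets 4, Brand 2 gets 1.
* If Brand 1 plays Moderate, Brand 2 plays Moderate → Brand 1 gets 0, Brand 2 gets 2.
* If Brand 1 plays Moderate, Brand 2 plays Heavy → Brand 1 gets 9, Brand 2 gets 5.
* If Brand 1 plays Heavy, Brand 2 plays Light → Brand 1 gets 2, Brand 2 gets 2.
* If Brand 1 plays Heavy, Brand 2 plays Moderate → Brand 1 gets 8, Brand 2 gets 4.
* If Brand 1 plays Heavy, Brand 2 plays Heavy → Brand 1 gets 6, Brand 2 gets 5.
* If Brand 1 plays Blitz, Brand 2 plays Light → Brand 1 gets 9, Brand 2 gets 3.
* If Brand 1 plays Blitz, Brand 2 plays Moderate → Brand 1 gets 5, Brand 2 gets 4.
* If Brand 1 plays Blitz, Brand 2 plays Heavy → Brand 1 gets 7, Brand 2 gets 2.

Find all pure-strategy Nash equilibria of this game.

Mark each player's best response to every combination of opponents' strategies; a profile where every player is best-responding is a pure Nash equilibrium.
Brand 1 against Light: payoffs 4, 2, 9 → best response Blitz.
Brand 1 against Moderate: payoffs 0, 8, 5 → best response Heavy.
Brand 1 against Heavy: payoffs 9, 6, 7 → best response Moderate.
Brand 2 against Moderate: payoffs 1, 2, 5 → best response Heavy.
Brand 2 against Heavy: payoffs 2, 4, 5 → best response Heavy.
Brand 2 against Blitz: payoffs 3, 4, 2 → best response Moderate.
Mutual best responses: (Moderate, Heavy).

Pure NE: (Moderate, Heavy)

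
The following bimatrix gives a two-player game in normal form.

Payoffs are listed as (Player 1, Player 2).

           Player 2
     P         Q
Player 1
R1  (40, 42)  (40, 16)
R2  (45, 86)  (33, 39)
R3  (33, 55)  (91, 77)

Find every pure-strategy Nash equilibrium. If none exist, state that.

Pure-strategy Nash equilibria: (R2, P); (R3, Q)

For each player, find the best response to each opponent profile; mutual best responses are the pure NE.
Player 1 against P: payoffs 40, 45, 33 → best response R2.
Player 1 against Q: payoffs 40, 33, 91 → best response R3.
Player 2 against R1: payoffs 42, 16 → best response P.
Player 2 against R2: payoffs 86, 39 → best response P.
Player 2 against R3: payoffs 55, 77 → best response Q.
Mutual best responses: (R2, P); (R3, Q).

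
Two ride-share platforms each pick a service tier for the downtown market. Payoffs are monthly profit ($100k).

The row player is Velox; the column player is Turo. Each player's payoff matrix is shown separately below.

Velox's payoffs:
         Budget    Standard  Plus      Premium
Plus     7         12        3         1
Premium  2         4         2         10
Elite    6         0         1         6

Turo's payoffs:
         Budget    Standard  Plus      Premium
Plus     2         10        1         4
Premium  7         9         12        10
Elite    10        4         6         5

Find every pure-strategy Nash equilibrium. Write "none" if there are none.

(Plus, Standard)

For each strategy profile, look for a profitable unilateral deviation.
(Plus, Budget): Turo can switch to Standard (2 → 10). Not NE.
(Plus, Standard): Velox gets 12, best alternative 4; Turo gets 10, best alternative 4. No profitable deviation — NE.
(Plus, Plus): Turo can switch to Budget (1 → 2). Not NE.
(Plus, Premium): Velox can switch to Premium (1 → 10). Not NE.
(Premium, Budget): Velox can switch to Plus (2 → 7). Not NE.
(Premium, Standard): Velox can switch to Plus (4 → 12). Not NE.
(Premium, Plus): Velox can switch to Plus (2 → 3). Not NE.
(The remaining 5 profiles each have a profitable deviation by the same check.)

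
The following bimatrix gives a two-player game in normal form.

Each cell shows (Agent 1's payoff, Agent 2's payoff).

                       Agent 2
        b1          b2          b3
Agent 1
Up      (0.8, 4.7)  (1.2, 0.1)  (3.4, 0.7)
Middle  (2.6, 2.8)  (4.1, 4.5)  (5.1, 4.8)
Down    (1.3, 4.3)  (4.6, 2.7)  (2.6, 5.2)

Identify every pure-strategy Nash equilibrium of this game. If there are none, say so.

Pure NE: (Middle, b3)

(Up, b1): Agent 1 can switch to Middle (0.8 → 2.6). Not NE.
(Up, b2): Agent 1 can switch to Middle (1.2 → 4.1). Not NE.
(Up, b3): Agent 1 can switch to Middle (3.4 → 5.1). Not NE.
(Middle, b1): Agent 2 can switch to b2 (2.8 → 4.5). Not NE.
(Middle, b2): Agent 1 can switch to Down (4.1 → 4.6). Not NE.
(Middle, b3): Agent 1 gets 5.1, best alternative 3.4; Agent 2 gets 4.8, best alternative 4.5. No profitable deviation — NE.
(Down, b1): Agent 1 can switch to Middle (1.3 → 2.6). Not NE.
(Down, b2): Agent 2 can switch to b1 (2.7 → 4.3). Not NE.
(Down, b3): Agent 1 can switch to Up (2.6 → 3.4). Not NE.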